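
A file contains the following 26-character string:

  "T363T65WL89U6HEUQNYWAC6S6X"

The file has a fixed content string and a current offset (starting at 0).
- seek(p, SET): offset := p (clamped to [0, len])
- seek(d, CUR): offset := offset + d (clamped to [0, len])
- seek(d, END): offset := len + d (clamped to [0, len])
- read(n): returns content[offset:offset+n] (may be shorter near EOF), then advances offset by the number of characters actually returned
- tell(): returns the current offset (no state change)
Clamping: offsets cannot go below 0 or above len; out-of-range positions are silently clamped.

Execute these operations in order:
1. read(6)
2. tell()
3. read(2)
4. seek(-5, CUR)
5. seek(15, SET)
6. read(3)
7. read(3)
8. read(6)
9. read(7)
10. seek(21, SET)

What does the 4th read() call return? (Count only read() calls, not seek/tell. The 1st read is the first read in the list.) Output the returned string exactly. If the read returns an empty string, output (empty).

After 1 (read(6)): returned 'T363T6', offset=6
After 2 (tell()): offset=6
After 3 (read(2)): returned '5W', offset=8
After 4 (seek(-5, CUR)): offset=3
After 5 (seek(15, SET)): offset=15
After 6 (read(3)): returned 'UQN', offset=18
After 7 (read(3)): returned 'YWA', offset=21
After 8 (read(6)): returned 'C6S6X', offset=26
After 9 (read(7)): returned '', offset=26
After 10 (seek(21, SET)): offset=21

Answer: YWA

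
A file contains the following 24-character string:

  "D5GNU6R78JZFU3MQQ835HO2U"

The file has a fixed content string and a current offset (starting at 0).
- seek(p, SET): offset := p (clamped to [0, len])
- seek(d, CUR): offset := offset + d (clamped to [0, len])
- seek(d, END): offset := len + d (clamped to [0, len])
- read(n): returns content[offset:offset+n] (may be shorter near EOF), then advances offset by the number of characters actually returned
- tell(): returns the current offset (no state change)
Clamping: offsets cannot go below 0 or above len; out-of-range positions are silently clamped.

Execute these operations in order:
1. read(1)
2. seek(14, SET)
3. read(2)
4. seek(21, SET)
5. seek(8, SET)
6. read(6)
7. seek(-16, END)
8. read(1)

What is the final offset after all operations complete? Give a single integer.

Answer: 9

Derivation:
After 1 (read(1)): returned 'D', offset=1
After 2 (seek(14, SET)): offset=14
After 3 (read(2)): returned 'MQ', offset=16
After 4 (seek(21, SET)): offset=21
After 5 (seek(8, SET)): offset=8
After 6 (read(6)): returned '8JZFU3', offset=14
After 7 (seek(-16, END)): offset=8
After 8 (read(1)): returned '8', offset=9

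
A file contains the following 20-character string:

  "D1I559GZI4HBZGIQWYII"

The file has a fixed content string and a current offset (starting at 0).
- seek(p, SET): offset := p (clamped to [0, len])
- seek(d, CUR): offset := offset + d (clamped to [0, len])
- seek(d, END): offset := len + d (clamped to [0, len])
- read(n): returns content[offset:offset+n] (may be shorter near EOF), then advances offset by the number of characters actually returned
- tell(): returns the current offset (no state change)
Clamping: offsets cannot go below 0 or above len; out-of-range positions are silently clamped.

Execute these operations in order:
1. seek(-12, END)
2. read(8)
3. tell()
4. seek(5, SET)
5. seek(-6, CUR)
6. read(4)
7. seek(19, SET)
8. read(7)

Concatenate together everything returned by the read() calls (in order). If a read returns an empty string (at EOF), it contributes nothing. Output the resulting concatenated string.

After 1 (seek(-12, END)): offset=8
After 2 (read(8)): returned 'I4HBZGIQ', offset=16
After 3 (tell()): offset=16
After 4 (seek(5, SET)): offset=5
After 5 (seek(-6, CUR)): offset=0
After 6 (read(4)): returned 'D1I5', offset=4
After 7 (seek(19, SET)): offset=19
After 8 (read(7)): returned 'I', offset=20

Answer: I4HBZGIQD1I5I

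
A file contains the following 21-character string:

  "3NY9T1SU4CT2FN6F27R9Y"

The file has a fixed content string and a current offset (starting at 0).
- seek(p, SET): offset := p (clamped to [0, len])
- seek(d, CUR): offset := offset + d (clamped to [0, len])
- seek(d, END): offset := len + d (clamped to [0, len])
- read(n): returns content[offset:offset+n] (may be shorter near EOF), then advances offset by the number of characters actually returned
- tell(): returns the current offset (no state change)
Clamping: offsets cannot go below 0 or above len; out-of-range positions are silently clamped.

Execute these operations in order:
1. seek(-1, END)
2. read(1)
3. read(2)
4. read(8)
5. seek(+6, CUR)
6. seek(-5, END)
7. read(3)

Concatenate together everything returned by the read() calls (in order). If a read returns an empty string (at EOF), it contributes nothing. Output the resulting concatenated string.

Answer: Y27R

Derivation:
After 1 (seek(-1, END)): offset=20
After 2 (read(1)): returned 'Y', offset=21
After 3 (read(2)): returned '', offset=21
After 4 (read(8)): returned '', offset=21
After 5 (seek(+6, CUR)): offset=21
After 6 (seek(-5, END)): offset=16
After 7 (read(3)): returned '27R', offset=19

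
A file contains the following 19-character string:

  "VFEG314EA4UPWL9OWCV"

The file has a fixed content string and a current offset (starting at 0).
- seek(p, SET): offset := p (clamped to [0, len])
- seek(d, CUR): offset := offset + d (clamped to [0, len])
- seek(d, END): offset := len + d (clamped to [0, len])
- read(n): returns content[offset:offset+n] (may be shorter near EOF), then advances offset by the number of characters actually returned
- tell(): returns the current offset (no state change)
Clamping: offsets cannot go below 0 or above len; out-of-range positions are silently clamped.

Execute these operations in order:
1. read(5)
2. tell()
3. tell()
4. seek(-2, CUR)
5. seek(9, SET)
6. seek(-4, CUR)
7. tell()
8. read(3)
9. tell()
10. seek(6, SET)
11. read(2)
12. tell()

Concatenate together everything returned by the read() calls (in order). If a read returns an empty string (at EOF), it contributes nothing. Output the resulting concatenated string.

Answer: VFEG314E4E

Derivation:
After 1 (read(5)): returned 'VFEG3', offset=5
After 2 (tell()): offset=5
After 3 (tell()): offset=5
After 4 (seek(-2, CUR)): offset=3
After 5 (seek(9, SET)): offset=9
After 6 (seek(-4, CUR)): offset=5
After 7 (tell()): offset=5
After 8 (read(3)): returned '14E', offset=8
After 9 (tell()): offset=8
After 10 (seek(6, SET)): offset=6
After 11 (read(2)): returned '4E', offset=8
After 12 (tell()): offset=8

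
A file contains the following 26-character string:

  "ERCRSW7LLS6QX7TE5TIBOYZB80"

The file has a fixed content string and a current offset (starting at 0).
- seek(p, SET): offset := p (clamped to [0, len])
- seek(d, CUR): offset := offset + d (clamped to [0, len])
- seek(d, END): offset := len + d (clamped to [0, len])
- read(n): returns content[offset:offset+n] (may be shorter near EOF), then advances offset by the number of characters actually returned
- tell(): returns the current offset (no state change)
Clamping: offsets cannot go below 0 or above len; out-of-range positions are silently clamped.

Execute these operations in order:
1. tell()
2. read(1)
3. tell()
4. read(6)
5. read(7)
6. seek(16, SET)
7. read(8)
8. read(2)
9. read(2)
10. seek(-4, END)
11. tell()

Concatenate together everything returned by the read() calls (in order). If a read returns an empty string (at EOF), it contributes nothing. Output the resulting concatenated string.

After 1 (tell()): offset=0
After 2 (read(1)): returned 'E', offset=1
After 3 (tell()): offset=1
After 4 (read(6)): returned 'RCRSW7', offset=7
After 5 (read(7)): returned 'LLS6QX7', offset=14
After 6 (seek(16, SET)): offset=16
After 7 (read(8)): returned '5TIBOYZB', offset=24
After 8 (read(2)): returned '80', offset=26
After 9 (read(2)): returned '', offset=26
After 10 (seek(-4, END)): offset=22
After 11 (tell()): offset=22

Answer: ERCRSW7LLS6QX75TIBOYZB80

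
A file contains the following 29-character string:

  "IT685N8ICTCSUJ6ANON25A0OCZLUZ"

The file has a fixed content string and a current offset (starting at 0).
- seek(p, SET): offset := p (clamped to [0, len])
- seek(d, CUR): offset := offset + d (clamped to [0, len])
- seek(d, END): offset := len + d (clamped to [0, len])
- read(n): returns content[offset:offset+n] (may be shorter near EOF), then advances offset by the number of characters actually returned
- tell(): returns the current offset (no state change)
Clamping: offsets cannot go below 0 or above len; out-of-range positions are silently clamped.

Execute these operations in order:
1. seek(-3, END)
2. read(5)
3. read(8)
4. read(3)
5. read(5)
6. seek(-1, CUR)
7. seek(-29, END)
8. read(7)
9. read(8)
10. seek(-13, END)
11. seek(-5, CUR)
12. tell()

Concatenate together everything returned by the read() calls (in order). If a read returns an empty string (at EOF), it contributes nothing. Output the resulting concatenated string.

Answer: LUZIT685N8ICTCSUJ6

Derivation:
After 1 (seek(-3, END)): offset=26
After 2 (read(5)): returned 'LUZ', offset=29
After 3 (read(8)): returned '', offset=29
After 4 (read(3)): returned '', offset=29
After 5 (read(5)): returned '', offset=29
After 6 (seek(-1, CUR)): offset=28
After 7 (seek(-29, END)): offset=0
After 8 (read(7)): returned 'IT685N8', offset=7
After 9 (read(8)): returned 'ICTCSUJ6', offset=15
After 10 (seek(-13, END)): offset=16
After 11 (seek(-5, CUR)): offset=11
After 12 (tell()): offset=11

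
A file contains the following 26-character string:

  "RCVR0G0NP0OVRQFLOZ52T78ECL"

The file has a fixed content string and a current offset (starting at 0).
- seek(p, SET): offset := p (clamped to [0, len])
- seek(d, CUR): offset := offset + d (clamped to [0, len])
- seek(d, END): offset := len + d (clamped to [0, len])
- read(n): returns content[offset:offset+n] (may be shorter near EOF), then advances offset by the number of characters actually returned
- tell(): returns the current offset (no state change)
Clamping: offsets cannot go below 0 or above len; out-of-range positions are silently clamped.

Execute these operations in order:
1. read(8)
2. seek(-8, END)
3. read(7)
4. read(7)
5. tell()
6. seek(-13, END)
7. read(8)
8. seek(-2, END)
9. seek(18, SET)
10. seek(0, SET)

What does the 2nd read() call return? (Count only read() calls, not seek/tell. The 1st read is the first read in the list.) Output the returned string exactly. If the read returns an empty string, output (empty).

After 1 (read(8)): returned 'RCVR0G0N', offset=8
After 2 (seek(-8, END)): offset=18
After 3 (read(7)): returned '52T78EC', offset=25
After 4 (read(7)): returned 'L', offset=26
After 5 (tell()): offset=26
After 6 (seek(-13, END)): offset=13
After 7 (read(8)): returned 'QFLOZ52T', offset=21
After 8 (seek(-2, END)): offset=24
After 9 (seek(18, SET)): offset=18
After 10 (seek(0, SET)): offset=0

Answer: 52T78EC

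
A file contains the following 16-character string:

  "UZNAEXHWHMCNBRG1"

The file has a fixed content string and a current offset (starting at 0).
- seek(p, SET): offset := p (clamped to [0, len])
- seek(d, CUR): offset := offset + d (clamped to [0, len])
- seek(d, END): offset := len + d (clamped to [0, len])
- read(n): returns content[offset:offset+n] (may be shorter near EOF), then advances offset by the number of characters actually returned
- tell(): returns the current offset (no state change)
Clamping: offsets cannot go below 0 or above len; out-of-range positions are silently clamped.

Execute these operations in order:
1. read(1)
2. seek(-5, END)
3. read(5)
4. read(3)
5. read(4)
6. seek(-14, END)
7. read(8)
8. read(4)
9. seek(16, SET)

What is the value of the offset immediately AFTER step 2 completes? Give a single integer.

Answer: 11

Derivation:
After 1 (read(1)): returned 'U', offset=1
After 2 (seek(-5, END)): offset=11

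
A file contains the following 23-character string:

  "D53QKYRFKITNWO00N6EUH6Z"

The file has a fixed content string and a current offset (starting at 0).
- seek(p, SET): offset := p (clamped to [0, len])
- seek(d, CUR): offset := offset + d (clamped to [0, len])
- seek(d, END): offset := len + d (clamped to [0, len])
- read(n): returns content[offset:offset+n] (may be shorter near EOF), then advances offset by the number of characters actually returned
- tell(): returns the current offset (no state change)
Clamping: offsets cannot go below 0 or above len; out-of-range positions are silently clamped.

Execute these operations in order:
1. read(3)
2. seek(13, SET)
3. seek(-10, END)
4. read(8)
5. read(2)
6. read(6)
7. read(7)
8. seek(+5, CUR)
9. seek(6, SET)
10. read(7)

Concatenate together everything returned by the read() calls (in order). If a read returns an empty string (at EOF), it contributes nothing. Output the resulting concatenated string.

After 1 (read(3)): returned 'D53', offset=3
After 2 (seek(13, SET)): offset=13
After 3 (seek(-10, END)): offset=13
After 4 (read(8)): returned 'O00N6EUH', offset=21
After 5 (read(2)): returned '6Z', offset=23
After 6 (read(6)): returned '', offset=23
After 7 (read(7)): returned '', offset=23
After 8 (seek(+5, CUR)): offset=23
After 9 (seek(6, SET)): offset=6
After 10 (read(7)): returned 'RFKITNW', offset=13

Answer: D53O00N6EUH6ZRFKITNW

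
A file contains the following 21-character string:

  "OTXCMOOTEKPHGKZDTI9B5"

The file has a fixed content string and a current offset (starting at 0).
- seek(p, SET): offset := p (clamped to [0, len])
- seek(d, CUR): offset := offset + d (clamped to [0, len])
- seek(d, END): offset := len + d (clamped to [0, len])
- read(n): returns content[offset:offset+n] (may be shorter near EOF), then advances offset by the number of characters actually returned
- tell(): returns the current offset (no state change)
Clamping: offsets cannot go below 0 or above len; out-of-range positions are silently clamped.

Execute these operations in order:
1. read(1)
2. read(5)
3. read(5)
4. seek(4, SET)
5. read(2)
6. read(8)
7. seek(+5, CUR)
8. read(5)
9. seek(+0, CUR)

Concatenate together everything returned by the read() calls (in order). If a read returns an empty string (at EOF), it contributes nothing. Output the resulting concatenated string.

After 1 (read(1)): returned 'O', offset=1
After 2 (read(5)): returned 'TXCMO', offset=6
After 3 (read(5)): returned 'OTEKP', offset=11
After 4 (seek(4, SET)): offset=4
After 5 (read(2)): returned 'MO', offset=6
After 6 (read(8)): returned 'OTEKPHGK', offset=14
After 7 (seek(+5, CUR)): offset=19
After 8 (read(5)): returned 'B5', offset=21
After 9 (seek(+0, CUR)): offset=21

Answer: OTXCMOOTEKPMOOTEKPHGKB5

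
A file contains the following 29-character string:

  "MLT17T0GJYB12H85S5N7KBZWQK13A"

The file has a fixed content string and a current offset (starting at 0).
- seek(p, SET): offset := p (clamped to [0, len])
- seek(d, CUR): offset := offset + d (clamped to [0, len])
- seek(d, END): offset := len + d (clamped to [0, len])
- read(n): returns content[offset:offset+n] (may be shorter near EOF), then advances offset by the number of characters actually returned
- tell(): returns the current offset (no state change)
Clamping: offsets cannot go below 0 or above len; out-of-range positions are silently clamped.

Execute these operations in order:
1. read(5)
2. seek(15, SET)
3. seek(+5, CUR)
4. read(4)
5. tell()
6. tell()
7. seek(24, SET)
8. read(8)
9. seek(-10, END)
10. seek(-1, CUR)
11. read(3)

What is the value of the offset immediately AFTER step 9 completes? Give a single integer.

After 1 (read(5)): returned 'MLT17', offset=5
After 2 (seek(15, SET)): offset=15
After 3 (seek(+5, CUR)): offset=20
After 4 (read(4)): returned 'KBZW', offset=24
After 5 (tell()): offset=24
After 6 (tell()): offset=24
After 7 (seek(24, SET)): offset=24
After 8 (read(8)): returned 'QK13A', offset=29
After 9 (seek(-10, END)): offset=19

Answer: 19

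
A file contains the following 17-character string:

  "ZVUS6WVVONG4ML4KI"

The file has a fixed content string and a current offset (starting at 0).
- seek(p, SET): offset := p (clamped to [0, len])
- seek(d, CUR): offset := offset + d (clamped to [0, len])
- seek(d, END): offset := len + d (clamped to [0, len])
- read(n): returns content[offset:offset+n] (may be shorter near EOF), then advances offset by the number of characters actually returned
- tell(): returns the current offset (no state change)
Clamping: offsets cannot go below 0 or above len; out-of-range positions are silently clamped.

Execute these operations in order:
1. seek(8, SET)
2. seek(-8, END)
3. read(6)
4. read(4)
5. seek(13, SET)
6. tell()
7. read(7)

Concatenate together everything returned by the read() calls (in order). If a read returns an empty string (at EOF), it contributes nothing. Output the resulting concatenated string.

After 1 (seek(8, SET)): offset=8
After 2 (seek(-8, END)): offset=9
After 3 (read(6)): returned 'NG4ML4', offset=15
After 4 (read(4)): returned 'KI', offset=17
After 5 (seek(13, SET)): offset=13
After 6 (tell()): offset=13
After 7 (read(7)): returned 'L4KI', offset=17

Answer: NG4ML4KIL4KI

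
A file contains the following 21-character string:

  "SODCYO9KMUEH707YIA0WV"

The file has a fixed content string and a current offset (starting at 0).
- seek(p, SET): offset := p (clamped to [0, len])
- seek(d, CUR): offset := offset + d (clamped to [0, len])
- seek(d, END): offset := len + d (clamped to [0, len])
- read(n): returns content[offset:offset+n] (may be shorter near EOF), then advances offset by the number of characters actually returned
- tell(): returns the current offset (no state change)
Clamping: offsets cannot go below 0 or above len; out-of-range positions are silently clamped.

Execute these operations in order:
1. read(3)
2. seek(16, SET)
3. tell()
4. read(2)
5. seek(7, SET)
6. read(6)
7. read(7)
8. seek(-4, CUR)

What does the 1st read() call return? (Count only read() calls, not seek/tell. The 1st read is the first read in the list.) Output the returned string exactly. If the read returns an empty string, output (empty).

After 1 (read(3)): returned 'SOD', offset=3
After 2 (seek(16, SET)): offset=16
After 3 (tell()): offset=16
After 4 (read(2)): returned 'IA', offset=18
After 5 (seek(7, SET)): offset=7
After 6 (read(6)): returned 'KMUEH7', offset=13
After 7 (read(7)): returned '07YIA0W', offset=20
After 8 (seek(-4, CUR)): offset=16

Answer: SOD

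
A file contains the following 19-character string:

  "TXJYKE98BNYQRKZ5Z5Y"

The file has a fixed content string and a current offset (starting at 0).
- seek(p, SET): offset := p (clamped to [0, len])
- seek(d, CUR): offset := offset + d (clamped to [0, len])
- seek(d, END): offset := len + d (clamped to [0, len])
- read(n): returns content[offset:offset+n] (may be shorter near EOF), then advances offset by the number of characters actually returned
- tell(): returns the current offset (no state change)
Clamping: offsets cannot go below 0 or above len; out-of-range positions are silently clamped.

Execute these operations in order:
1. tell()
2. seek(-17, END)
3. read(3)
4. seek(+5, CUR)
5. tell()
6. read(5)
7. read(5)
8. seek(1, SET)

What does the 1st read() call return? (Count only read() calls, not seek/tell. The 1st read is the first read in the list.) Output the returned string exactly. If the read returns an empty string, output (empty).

Answer: JYK

Derivation:
After 1 (tell()): offset=0
After 2 (seek(-17, END)): offset=2
After 3 (read(3)): returned 'JYK', offset=5
After 4 (seek(+5, CUR)): offset=10
After 5 (tell()): offset=10
After 6 (read(5)): returned 'YQRKZ', offset=15
After 7 (read(5)): returned '5Z5Y', offset=19
After 8 (seek(1, SET)): offset=1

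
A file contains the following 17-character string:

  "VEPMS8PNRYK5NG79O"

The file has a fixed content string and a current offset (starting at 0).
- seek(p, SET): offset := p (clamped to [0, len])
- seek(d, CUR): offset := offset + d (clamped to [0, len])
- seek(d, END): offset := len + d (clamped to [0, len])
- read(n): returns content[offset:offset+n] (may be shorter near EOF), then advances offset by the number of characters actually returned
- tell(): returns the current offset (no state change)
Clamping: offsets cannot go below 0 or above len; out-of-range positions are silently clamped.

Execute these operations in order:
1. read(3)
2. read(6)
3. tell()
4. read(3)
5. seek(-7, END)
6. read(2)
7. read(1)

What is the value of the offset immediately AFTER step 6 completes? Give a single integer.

Answer: 12

Derivation:
After 1 (read(3)): returned 'VEP', offset=3
After 2 (read(6)): returned 'MS8PNR', offset=9
After 3 (tell()): offset=9
After 4 (read(3)): returned 'YK5', offset=12
After 5 (seek(-7, END)): offset=10
After 6 (read(2)): returned 'K5', offset=12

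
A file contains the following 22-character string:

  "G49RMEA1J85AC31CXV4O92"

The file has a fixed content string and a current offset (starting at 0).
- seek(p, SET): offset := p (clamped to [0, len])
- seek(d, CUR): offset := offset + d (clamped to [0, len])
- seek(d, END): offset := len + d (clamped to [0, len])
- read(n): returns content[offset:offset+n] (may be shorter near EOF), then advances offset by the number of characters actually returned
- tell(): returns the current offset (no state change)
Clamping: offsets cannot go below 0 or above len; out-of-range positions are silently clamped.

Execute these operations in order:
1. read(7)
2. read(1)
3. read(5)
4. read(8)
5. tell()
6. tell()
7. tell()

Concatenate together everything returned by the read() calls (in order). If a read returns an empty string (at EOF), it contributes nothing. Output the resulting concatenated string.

After 1 (read(7)): returned 'G49RMEA', offset=7
After 2 (read(1)): returned '1', offset=8
After 3 (read(5)): returned 'J85AC', offset=13
After 4 (read(8)): returned '31CXV4O9', offset=21
After 5 (tell()): offset=21
After 6 (tell()): offset=21
After 7 (tell()): offset=21

Answer: G49RMEA1J85AC31CXV4O9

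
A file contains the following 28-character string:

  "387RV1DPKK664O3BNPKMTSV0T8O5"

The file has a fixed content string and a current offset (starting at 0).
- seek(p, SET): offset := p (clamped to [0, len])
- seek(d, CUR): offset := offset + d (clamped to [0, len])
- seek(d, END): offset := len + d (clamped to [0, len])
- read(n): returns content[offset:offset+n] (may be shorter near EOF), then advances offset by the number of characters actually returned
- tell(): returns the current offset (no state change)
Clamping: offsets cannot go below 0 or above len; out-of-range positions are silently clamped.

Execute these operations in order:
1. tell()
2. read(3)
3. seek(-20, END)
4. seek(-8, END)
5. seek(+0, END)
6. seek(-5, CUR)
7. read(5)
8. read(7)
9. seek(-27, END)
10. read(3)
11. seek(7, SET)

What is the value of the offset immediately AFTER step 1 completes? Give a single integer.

Answer: 0

Derivation:
After 1 (tell()): offset=0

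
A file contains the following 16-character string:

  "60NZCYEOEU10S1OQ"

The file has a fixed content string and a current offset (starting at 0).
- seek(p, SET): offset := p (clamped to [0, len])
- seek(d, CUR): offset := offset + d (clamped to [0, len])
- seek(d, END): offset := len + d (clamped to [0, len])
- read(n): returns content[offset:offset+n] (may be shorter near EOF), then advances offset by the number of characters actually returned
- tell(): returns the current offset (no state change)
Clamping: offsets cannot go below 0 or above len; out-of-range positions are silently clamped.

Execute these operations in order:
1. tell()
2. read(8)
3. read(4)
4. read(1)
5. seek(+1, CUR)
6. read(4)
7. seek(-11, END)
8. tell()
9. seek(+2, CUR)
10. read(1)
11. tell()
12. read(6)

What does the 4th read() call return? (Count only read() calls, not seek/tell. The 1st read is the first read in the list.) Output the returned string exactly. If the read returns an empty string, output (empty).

Answer: OQ

Derivation:
After 1 (tell()): offset=0
After 2 (read(8)): returned '60NZCYEO', offset=8
After 3 (read(4)): returned 'EU10', offset=12
After 4 (read(1)): returned 'S', offset=13
After 5 (seek(+1, CUR)): offset=14
After 6 (read(4)): returned 'OQ', offset=16
After 7 (seek(-11, END)): offset=5
After 8 (tell()): offset=5
After 9 (seek(+2, CUR)): offset=7
After 10 (read(1)): returned 'O', offset=8
After 11 (tell()): offset=8
After 12 (read(6)): returned 'EU10S1', offset=14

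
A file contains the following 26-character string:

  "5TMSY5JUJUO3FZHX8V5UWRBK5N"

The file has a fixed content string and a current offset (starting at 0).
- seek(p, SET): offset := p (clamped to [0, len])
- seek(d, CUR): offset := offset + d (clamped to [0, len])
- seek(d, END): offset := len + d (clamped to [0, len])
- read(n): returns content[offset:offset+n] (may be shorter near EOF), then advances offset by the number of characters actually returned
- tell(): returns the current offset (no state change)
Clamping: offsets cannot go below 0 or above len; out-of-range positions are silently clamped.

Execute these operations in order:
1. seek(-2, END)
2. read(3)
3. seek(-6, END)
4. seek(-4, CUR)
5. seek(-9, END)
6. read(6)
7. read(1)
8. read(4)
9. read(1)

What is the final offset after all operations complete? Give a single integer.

After 1 (seek(-2, END)): offset=24
After 2 (read(3)): returned '5N', offset=26
After 3 (seek(-6, END)): offset=20
After 4 (seek(-4, CUR)): offset=16
After 5 (seek(-9, END)): offset=17
After 6 (read(6)): returned 'V5UWRB', offset=23
After 7 (read(1)): returned 'K', offset=24
After 8 (read(4)): returned '5N', offset=26
After 9 (read(1)): returned '', offset=26

Answer: 26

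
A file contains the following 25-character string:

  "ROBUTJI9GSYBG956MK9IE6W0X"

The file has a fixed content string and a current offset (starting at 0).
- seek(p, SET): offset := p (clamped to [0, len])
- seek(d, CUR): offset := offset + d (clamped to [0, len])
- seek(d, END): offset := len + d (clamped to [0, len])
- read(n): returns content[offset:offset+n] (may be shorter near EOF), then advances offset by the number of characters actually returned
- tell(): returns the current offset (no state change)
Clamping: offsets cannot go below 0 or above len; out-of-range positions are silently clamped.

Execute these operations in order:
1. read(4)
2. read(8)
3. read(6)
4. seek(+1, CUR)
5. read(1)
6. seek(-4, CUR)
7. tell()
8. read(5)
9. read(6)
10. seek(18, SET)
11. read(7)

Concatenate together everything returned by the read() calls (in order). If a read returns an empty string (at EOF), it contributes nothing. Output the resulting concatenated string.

Answer: ROBUTJI9GSYBG956MKIMK9IE6W0X9IE6W0X

Derivation:
After 1 (read(4)): returned 'ROBU', offset=4
After 2 (read(8)): returned 'TJI9GSYB', offset=12
After 3 (read(6)): returned 'G956MK', offset=18
After 4 (seek(+1, CUR)): offset=19
After 5 (read(1)): returned 'I', offset=20
After 6 (seek(-4, CUR)): offset=16
After 7 (tell()): offset=16
After 8 (read(5)): returned 'MK9IE', offset=21
After 9 (read(6)): returned '6W0X', offset=25
After 10 (seek(18, SET)): offset=18
After 11 (read(7)): returned '9IE6W0X', offset=25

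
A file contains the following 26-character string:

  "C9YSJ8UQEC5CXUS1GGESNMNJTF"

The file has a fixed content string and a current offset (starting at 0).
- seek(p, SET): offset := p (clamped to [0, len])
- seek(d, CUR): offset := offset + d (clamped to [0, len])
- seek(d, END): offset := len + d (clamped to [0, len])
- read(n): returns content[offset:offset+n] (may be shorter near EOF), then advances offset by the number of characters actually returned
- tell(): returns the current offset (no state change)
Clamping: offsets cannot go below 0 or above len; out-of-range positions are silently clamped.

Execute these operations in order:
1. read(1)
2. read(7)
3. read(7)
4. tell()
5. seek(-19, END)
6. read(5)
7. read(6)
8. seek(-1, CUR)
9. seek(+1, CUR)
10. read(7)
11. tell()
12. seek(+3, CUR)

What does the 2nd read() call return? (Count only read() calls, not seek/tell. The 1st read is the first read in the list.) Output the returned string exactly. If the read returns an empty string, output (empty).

After 1 (read(1)): returned 'C', offset=1
After 2 (read(7)): returned '9YSJ8UQ', offset=8
After 3 (read(7)): returned 'EC5CXUS', offset=15
After 4 (tell()): offset=15
After 5 (seek(-19, END)): offset=7
After 6 (read(5)): returned 'QEC5C', offset=12
After 7 (read(6)): returned 'XUS1GG', offset=18
After 8 (seek(-1, CUR)): offset=17
After 9 (seek(+1, CUR)): offset=18
After 10 (read(7)): returned 'ESNMNJT', offset=25
After 11 (tell()): offset=25
After 12 (seek(+3, CUR)): offset=26

Answer: 9YSJ8UQ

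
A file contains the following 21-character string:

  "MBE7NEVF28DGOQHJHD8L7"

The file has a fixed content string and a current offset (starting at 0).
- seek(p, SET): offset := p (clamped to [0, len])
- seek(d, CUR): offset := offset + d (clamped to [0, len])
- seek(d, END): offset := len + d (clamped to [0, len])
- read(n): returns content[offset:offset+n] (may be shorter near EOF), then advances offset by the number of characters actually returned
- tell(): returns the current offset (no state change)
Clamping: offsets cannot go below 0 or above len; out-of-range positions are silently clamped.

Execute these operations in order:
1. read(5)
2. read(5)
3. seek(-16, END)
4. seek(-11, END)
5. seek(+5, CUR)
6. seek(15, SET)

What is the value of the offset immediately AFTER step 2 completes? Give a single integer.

After 1 (read(5)): returned 'MBE7N', offset=5
After 2 (read(5)): returned 'EVF28', offset=10

Answer: 10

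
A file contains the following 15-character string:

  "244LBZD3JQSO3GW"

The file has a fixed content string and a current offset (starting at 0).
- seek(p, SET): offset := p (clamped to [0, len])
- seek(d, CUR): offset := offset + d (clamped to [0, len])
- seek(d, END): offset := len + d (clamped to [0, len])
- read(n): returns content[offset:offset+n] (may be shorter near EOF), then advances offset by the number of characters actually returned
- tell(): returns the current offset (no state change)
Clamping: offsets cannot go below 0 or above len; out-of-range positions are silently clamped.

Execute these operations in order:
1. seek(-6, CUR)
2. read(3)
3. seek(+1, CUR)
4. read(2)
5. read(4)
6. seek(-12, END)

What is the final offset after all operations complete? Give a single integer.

Answer: 3

Derivation:
After 1 (seek(-6, CUR)): offset=0
After 2 (read(3)): returned '244', offset=3
After 3 (seek(+1, CUR)): offset=4
After 4 (read(2)): returned 'BZ', offset=6
After 5 (read(4)): returned 'D3JQ', offset=10
After 6 (seek(-12, END)): offset=3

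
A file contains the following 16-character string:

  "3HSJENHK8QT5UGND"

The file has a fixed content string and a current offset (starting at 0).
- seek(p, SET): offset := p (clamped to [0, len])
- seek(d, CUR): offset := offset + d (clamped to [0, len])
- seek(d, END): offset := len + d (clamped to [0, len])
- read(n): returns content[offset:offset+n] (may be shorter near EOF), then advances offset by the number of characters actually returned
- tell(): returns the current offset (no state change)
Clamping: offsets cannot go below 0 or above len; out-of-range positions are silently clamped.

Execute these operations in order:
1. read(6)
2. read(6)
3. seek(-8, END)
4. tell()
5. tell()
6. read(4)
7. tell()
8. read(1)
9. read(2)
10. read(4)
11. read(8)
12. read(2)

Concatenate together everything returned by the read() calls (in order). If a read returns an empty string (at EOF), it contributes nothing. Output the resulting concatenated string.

Answer: 3HSJENHK8QT58QT5UGND

Derivation:
After 1 (read(6)): returned '3HSJEN', offset=6
After 2 (read(6)): returned 'HK8QT5', offset=12
After 3 (seek(-8, END)): offset=8
After 4 (tell()): offset=8
After 5 (tell()): offset=8
After 6 (read(4)): returned '8QT5', offset=12
After 7 (tell()): offset=12
After 8 (read(1)): returned 'U', offset=13
After 9 (read(2)): returned 'GN', offset=15
After 10 (read(4)): returned 'D', offset=16
After 11 (read(8)): returned '', offset=16
After 12 (read(2)): returned '', offset=16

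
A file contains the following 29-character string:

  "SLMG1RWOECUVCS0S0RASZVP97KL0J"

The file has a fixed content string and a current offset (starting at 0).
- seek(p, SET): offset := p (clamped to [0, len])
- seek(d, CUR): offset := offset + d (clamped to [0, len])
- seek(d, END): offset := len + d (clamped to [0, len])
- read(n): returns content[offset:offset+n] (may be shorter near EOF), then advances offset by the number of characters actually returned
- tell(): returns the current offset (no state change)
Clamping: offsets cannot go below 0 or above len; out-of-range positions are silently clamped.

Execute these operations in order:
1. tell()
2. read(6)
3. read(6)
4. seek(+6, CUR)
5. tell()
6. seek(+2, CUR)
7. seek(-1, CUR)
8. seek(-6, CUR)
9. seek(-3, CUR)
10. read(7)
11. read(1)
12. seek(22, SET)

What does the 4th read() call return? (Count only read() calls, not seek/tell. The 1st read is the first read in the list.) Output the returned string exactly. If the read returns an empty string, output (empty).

After 1 (tell()): offset=0
After 2 (read(6)): returned 'SLMG1R', offset=6
After 3 (read(6)): returned 'WOECUV', offset=12
After 4 (seek(+6, CUR)): offset=18
After 5 (tell()): offset=18
After 6 (seek(+2, CUR)): offset=20
After 7 (seek(-1, CUR)): offset=19
After 8 (seek(-6, CUR)): offset=13
After 9 (seek(-3, CUR)): offset=10
After 10 (read(7)): returned 'UVCS0S0', offset=17
After 11 (read(1)): returned 'R', offset=18
After 12 (seek(22, SET)): offset=22

Answer: R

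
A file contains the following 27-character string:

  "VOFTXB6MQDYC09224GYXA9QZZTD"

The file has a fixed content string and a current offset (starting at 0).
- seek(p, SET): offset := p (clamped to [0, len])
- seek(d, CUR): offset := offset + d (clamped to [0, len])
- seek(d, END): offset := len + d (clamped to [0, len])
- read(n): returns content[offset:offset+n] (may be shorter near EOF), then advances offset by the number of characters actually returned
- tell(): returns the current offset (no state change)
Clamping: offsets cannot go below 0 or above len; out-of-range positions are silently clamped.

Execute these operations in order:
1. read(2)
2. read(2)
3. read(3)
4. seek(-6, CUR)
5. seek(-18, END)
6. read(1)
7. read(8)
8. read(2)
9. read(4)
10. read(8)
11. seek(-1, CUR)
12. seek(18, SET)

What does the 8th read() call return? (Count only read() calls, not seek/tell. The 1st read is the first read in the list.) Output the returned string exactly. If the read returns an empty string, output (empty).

After 1 (read(2)): returned 'VO', offset=2
After 2 (read(2)): returned 'FT', offset=4
After 3 (read(3)): returned 'XB6', offset=7
After 4 (seek(-6, CUR)): offset=1
After 5 (seek(-18, END)): offset=9
After 6 (read(1)): returned 'D', offset=10
After 7 (read(8)): returned 'YC09224G', offset=18
After 8 (read(2)): returned 'YX', offset=20
After 9 (read(4)): returned 'A9QZ', offset=24
After 10 (read(8)): returned 'ZTD', offset=27
After 11 (seek(-1, CUR)): offset=26
After 12 (seek(18, SET)): offset=18

Answer: ZTD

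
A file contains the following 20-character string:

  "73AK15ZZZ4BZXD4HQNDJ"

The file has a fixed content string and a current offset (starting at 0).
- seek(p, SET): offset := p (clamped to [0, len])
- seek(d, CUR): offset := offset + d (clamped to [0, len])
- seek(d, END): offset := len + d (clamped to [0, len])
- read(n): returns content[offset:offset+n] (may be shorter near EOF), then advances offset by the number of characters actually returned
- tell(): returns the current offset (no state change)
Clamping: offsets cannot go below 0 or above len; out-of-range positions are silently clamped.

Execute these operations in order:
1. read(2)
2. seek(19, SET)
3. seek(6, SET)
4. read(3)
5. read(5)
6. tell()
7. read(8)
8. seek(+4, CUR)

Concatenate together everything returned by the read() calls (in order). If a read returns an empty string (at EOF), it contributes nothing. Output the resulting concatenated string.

Answer: 73ZZZ4BZXD4HQNDJ

Derivation:
After 1 (read(2)): returned '73', offset=2
After 2 (seek(19, SET)): offset=19
After 3 (seek(6, SET)): offset=6
After 4 (read(3)): returned 'ZZZ', offset=9
After 5 (read(5)): returned '4BZXD', offset=14
After 6 (tell()): offset=14
After 7 (read(8)): returned '4HQNDJ', offset=20
After 8 (seek(+4, CUR)): offset=20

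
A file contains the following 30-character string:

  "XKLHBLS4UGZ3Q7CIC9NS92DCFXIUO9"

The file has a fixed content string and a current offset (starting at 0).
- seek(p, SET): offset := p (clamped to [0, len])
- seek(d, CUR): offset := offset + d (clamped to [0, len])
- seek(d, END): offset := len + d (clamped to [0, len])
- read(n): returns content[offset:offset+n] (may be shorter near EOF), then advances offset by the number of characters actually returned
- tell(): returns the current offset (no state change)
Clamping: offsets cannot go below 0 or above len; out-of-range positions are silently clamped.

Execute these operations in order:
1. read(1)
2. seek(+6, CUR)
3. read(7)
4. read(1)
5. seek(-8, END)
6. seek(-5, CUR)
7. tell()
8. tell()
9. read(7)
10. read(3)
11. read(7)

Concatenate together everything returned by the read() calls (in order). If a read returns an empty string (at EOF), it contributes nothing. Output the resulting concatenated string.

Answer: X4UGZ3Q7C9NS92DCFXIUO9

Derivation:
After 1 (read(1)): returned 'X', offset=1
After 2 (seek(+6, CUR)): offset=7
After 3 (read(7)): returned '4UGZ3Q7', offset=14
After 4 (read(1)): returned 'C', offset=15
After 5 (seek(-8, END)): offset=22
After 6 (seek(-5, CUR)): offset=17
After 7 (tell()): offset=17
After 8 (tell()): offset=17
After 9 (read(7)): returned '9NS92DC', offset=24
After 10 (read(3)): returned 'FXI', offset=27
After 11 (read(7)): returned 'UO9', offset=30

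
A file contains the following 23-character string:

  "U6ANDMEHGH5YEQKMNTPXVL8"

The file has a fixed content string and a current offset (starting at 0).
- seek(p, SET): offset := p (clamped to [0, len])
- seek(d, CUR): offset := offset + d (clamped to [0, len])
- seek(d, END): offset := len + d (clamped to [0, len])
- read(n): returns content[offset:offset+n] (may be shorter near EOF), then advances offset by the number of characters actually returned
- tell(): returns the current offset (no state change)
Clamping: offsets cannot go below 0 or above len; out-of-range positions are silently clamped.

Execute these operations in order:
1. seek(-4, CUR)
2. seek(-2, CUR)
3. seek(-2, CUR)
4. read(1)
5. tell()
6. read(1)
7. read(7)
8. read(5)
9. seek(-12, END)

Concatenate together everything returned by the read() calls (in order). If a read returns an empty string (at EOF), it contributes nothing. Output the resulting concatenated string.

Answer: U6ANDMEHGH5YEQ

Derivation:
After 1 (seek(-4, CUR)): offset=0
After 2 (seek(-2, CUR)): offset=0
After 3 (seek(-2, CUR)): offset=0
After 4 (read(1)): returned 'U', offset=1
After 5 (tell()): offset=1
After 6 (read(1)): returned '6', offset=2
After 7 (read(7)): returned 'ANDMEHG', offset=9
After 8 (read(5)): returned 'H5YEQ', offset=14
After 9 (seek(-12, END)): offset=11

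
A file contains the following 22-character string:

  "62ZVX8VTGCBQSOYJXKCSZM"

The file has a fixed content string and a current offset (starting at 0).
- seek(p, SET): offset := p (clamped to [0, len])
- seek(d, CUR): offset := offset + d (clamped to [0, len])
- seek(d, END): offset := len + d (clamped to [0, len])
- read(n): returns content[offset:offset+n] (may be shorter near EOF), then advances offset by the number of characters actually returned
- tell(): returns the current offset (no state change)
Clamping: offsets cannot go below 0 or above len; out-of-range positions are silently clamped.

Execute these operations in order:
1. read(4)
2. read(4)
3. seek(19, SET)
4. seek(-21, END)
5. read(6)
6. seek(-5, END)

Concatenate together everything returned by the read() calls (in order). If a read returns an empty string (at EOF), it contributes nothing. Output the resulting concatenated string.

Answer: 62ZVX8VT2ZVX8V

Derivation:
After 1 (read(4)): returned '62ZV', offset=4
After 2 (read(4)): returned 'X8VT', offset=8
After 3 (seek(19, SET)): offset=19
After 4 (seek(-21, END)): offset=1
After 5 (read(6)): returned '2ZVX8V', offset=7
After 6 (seek(-5, END)): offset=17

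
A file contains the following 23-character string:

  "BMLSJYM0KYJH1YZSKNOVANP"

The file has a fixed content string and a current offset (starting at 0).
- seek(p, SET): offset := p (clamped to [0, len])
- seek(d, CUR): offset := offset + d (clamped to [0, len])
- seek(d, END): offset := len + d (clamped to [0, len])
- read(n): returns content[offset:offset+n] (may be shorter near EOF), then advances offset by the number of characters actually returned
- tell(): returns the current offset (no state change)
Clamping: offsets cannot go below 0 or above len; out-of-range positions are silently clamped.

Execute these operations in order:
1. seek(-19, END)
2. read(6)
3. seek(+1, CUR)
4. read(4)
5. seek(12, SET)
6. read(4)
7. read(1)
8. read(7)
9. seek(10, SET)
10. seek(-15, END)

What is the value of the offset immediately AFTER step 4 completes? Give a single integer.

Answer: 15

Derivation:
After 1 (seek(-19, END)): offset=4
After 2 (read(6)): returned 'JYM0KY', offset=10
After 3 (seek(+1, CUR)): offset=11
After 4 (read(4)): returned 'H1YZ', offset=15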